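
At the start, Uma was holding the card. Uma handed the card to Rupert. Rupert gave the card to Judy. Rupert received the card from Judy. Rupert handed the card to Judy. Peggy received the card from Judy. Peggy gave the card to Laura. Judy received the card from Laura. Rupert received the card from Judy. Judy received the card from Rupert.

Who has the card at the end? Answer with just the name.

Answer: Judy

Derivation:
Tracking the card through each event:
Start: Uma has the card.
After event 1: Rupert has the card.
After event 2: Judy has the card.
After event 3: Rupert has the card.
After event 4: Judy has the card.
After event 5: Peggy has the card.
After event 6: Laura has the card.
After event 7: Judy has the card.
After event 8: Rupert has the card.
After event 9: Judy has the card.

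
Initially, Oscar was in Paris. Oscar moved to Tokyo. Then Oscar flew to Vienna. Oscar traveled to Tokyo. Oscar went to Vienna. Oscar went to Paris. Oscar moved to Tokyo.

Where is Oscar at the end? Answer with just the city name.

Tracking Oscar's location:
Start: Oscar is in Paris.
After move 1: Paris -> Tokyo. Oscar is in Tokyo.
After move 2: Tokyo -> Vienna. Oscar is in Vienna.
After move 3: Vienna -> Tokyo. Oscar is in Tokyo.
After move 4: Tokyo -> Vienna. Oscar is in Vienna.
After move 5: Vienna -> Paris. Oscar is in Paris.
After move 6: Paris -> Tokyo. Oscar is in Tokyo.

Answer: Tokyo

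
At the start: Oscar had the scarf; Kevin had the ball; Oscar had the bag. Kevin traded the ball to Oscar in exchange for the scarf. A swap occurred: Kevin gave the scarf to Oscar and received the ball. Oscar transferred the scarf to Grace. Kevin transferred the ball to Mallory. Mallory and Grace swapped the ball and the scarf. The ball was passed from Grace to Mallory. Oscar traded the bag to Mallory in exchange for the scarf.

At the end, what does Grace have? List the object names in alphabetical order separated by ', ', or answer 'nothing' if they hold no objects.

Tracking all object holders:
Start: scarf:Oscar, ball:Kevin, bag:Oscar
Event 1 (swap ball<->scarf: now ball:Oscar, scarf:Kevin). State: scarf:Kevin, ball:Oscar, bag:Oscar
Event 2 (swap scarf<->ball: now scarf:Oscar, ball:Kevin). State: scarf:Oscar, ball:Kevin, bag:Oscar
Event 3 (give scarf: Oscar -> Grace). State: scarf:Grace, ball:Kevin, bag:Oscar
Event 4 (give ball: Kevin -> Mallory). State: scarf:Grace, ball:Mallory, bag:Oscar
Event 5 (swap ball<->scarf: now ball:Grace, scarf:Mallory). State: scarf:Mallory, ball:Grace, bag:Oscar
Event 6 (give ball: Grace -> Mallory). State: scarf:Mallory, ball:Mallory, bag:Oscar
Event 7 (swap bag<->scarf: now bag:Mallory, scarf:Oscar). State: scarf:Oscar, ball:Mallory, bag:Mallory

Final state: scarf:Oscar, ball:Mallory, bag:Mallory
Grace holds: (nothing).

Answer: nothing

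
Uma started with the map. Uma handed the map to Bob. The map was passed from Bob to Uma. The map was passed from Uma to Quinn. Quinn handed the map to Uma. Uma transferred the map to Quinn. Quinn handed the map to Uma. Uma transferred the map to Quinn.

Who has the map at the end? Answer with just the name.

Answer: Quinn

Derivation:
Tracking the map through each event:
Start: Uma has the map.
After event 1: Bob has the map.
After event 2: Uma has the map.
After event 3: Quinn has the map.
After event 4: Uma has the map.
After event 5: Quinn has the map.
After event 6: Uma has the map.
After event 7: Quinn has the map.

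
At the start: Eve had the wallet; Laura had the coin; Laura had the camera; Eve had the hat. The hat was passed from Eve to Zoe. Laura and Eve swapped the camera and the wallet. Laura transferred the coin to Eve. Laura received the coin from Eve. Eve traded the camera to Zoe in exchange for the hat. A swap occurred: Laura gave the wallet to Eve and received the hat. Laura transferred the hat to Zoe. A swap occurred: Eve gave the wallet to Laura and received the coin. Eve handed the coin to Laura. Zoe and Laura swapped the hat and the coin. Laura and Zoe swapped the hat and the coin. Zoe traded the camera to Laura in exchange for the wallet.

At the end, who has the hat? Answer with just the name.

Answer: Zoe

Derivation:
Tracking all object holders:
Start: wallet:Eve, coin:Laura, camera:Laura, hat:Eve
Event 1 (give hat: Eve -> Zoe). State: wallet:Eve, coin:Laura, camera:Laura, hat:Zoe
Event 2 (swap camera<->wallet: now camera:Eve, wallet:Laura). State: wallet:Laura, coin:Laura, camera:Eve, hat:Zoe
Event 3 (give coin: Laura -> Eve). State: wallet:Laura, coin:Eve, camera:Eve, hat:Zoe
Event 4 (give coin: Eve -> Laura). State: wallet:Laura, coin:Laura, camera:Eve, hat:Zoe
Event 5 (swap camera<->hat: now camera:Zoe, hat:Eve). State: wallet:Laura, coin:Laura, camera:Zoe, hat:Eve
Event 6 (swap wallet<->hat: now wallet:Eve, hat:Laura). State: wallet:Eve, coin:Laura, camera:Zoe, hat:Laura
Event 7 (give hat: Laura -> Zoe). State: wallet:Eve, coin:Laura, camera:Zoe, hat:Zoe
Event 8 (swap wallet<->coin: now wallet:Laura, coin:Eve). State: wallet:Laura, coin:Eve, camera:Zoe, hat:Zoe
Event 9 (give coin: Eve -> Laura). State: wallet:Laura, coin:Laura, camera:Zoe, hat:Zoe
Event 10 (swap hat<->coin: now hat:Laura, coin:Zoe). State: wallet:Laura, coin:Zoe, camera:Zoe, hat:Laura
Event 11 (swap hat<->coin: now hat:Zoe, coin:Laura). State: wallet:Laura, coin:Laura, camera:Zoe, hat:Zoe
Event 12 (swap camera<->wallet: now camera:Laura, wallet:Zoe). State: wallet:Zoe, coin:Laura, camera:Laura, hat:Zoe

Final state: wallet:Zoe, coin:Laura, camera:Laura, hat:Zoe
The hat is held by Zoe.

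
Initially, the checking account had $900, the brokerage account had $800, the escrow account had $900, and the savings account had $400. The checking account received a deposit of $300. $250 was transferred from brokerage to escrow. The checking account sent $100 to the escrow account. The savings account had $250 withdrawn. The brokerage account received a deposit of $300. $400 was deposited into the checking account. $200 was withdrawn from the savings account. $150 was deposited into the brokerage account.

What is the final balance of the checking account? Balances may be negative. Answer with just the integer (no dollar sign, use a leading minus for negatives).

Tracking account balances step by step:
Start: checking=900, brokerage=800, escrow=900, savings=400
Event 1 (deposit 300 to checking): checking: 900 + 300 = 1200. Balances: checking=1200, brokerage=800, escrow=900, savings=400
Event 2 (transfer 250 brokerage -> escrow): brokerage: 800 - 250 = 550, escrow: 900 + 250 = 1150. Balances: checking=1200, brokerage=550, escrow=1150, savings=400
Event 3 (transfer 100 checking -> escrow): checking: 1200 - 100 = 1100, escrow: 1150 + 100 = 1250. Balances: checking=1100, brokerage=550, escrow=1250, savings=400
Event 4 (withdraw 250 from savings): savings: 400 - 250 = 150. Balances: checking=1100, brokerage=550, escrow=1250, savings=150
Event 5 (deposit 300 to brokerage): brokerage: 550 + 300 = 850. Balances: checking=1100, brokerage=850, escrow=1250, savings=150
Event 6 (deposit 400 to checking): checking: 1100 + 400 = 1500. Balances: checking=1500, brokerage=850, escrow=1250, savings=150
Event 7 (withdraw 200 from savings): savings: 150 - 200 = -50. Balances: checking=1500, brokerage=850, escrow=1250, savings=-50
Event 8 (deposit 150 to brokerage): brokerage: 850 + 150 = 1000. Balances: checking=1500, brokerage=1000, escrow=1250, savings=-50

Final balance of checking: 1500

Answer: 1500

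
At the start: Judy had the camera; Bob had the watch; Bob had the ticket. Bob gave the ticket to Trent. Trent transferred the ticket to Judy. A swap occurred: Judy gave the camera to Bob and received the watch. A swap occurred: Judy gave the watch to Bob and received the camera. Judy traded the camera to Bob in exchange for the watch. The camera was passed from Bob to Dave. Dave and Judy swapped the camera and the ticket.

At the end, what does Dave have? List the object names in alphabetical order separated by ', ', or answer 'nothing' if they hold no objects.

Answer: ticket

Derivation:
Tracking all object holders:
Start: camera:Judy, watch:Bob, ticket:Bob
Event 1 (give ticket: Bob -> Trent). State: camera:Judy, watch:Bob, ticket:Trent
Event 2 (give ticket: Trent -> Judy). State: camera:Judy, watch:Bob, ticket:Judy
Event 3 (swap camera<->watch: now camera:Bob, watch:Judy). State: camera:Bob, watch:Judy, ticket:Judy
Event 4 (swap watch<->camera: now watch:Bob, camera:Judy). State: camera:Judy, watch:Bob, ticket:Judy
Event 5 (swap camera<->watch: now camera:Bob, watch:Judy). State: camera:Bob, watch:Judy, ticket:Judy
Event 6 (give camera: Bob -> Dave). State: camera:Dave, watch:Judy, ticket:Judy
Event 7 (swap camera<->ticket: now camera:Judy, ticket:Dave). State: camera:Judy, watch:Judy, ticket:Dave

Final state: camera:Judy, watch:Judy, ticket:Dave
Dave holds: ticket.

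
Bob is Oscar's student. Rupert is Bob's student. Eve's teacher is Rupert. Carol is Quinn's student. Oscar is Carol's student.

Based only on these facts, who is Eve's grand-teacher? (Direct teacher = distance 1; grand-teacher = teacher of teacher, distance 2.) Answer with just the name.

Answer: Bob

Derivation:
Reconstructing the teacher chain from the given facts:
  Quinn -> Carol -> Oscar -> Bob -> Rupert -> Eve
(each arrow means 'teacher of the next')
Positions in the chain (0 = top):
  position of Quinn: 0
  position of Carol: 1
  position of Oscar: 2
  position of Bob: 3
  position of Rupert: 4
  position of Eve: 5

Eve is at position 5; the grand-teacher is 2 steps up the chain, i.e. position 3: Bob.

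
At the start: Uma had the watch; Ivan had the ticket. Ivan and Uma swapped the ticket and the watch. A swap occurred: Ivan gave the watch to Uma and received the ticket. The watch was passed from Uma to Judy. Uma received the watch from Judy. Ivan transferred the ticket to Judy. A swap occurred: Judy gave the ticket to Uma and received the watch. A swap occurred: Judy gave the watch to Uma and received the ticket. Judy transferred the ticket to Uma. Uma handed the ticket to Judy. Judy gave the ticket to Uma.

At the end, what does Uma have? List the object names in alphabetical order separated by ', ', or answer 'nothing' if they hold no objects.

Tracking all object holders:
Start: watch:Uma, ticket:Ivan
Event 1 (swap ticket<->watch: now ticket:Uma, watch:Ivan). State: watch:Ivan, ticket:Uma
Event 2 (swap watch<->ticket: now watch:Uma, ticket:Ivan). State: watch:Uma, ticket:Ivan
Event 3 (give watch: Uma -> Judy). State: watch:Judy, ticket:Ivan
Event 4 (give watch: Judy -> Uma). State: watch:Uma, ticket:Ivan
Event 5 (give ticket: Ivan -> Judy). State: watch:Uma, ticket:Judy
Event 6 (swap ticket<->watch: now ticket:Uma, watch:Judy). State: watch:Judy, ticket:Uma
Event 7 (swap watch<->ticket: now watch:Uma, ticket:Judy). State: watch:Uma, ticket:Judy
Event 8 (give ticket: Judy -> Uma). State: watch:Uma, ticket:Uma
Event 9 (give ticket: Uma -> Judy). State: watch:Uma, ticket:Judy
Event 10 (give ticket: Judy -> Uma). State: watch:Uma, ticket:Uma

Final state: watch:Uma, ticket:Uma
Uma holds: ticket, watch.

Answer: ticket, watch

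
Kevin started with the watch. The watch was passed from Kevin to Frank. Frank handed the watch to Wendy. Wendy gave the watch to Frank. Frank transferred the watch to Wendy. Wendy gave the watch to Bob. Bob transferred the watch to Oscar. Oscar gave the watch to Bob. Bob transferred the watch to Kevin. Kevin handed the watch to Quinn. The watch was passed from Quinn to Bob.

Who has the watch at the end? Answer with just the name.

Answer: Bob

Derivation:
Tracking the watch through each event:
Start: Kevin has the watch.
After event 1: Frank has the watch.
After event 2: Wendy has the watch.
After event 3: Frank has the watch.
After event 4: Wendy has the watch.
After event 5: Bob has the watch.
After event 6: Oscar has the watch.
After event 7: Bob has the watch.
After event 8: Kevin has the watch.
After event 9: Quinn has the watch.
After event 10: Bob has the watch.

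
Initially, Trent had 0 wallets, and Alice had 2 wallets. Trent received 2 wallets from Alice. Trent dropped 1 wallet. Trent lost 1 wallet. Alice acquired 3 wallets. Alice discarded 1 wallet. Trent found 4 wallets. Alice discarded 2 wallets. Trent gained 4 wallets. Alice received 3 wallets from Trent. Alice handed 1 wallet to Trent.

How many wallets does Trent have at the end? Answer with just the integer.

Answer: 6

Derivation:
Tracking counts step by step:
Start: Trent=0, Alice=2
Event 1 (Alice -> Trent, 2): Alice: 2 -> 0, Trent: 0 -> 2. State: Trent=2, Alice=0
Event 2 (Trent -1): Trent: 2 -> 1. State: Trent=1, Alice=0
Event 3 (Trent -1): Trent: 1 -> 0. State: Trent=0, Alice=0
Event 4 (Alice +3): Alice: 0 -> 3. State: Trent=0, Alice=3
Event 5 (Alice -1): Alice: 3 -> 2. State: Trent=0, Alice=2
Event 6 (Trent +4): Trent: 0 -> 4. State: Trent=4, Alice=2
Event 7 (Alice -2): Alice: 2 -> 0. State: Trent=4, Alice=0
Event 8 (Trent +4): Trent: 4 -> 8. State: Trent=8, Alice=0
Event 9 (Trent -> Alice, 3): Trent: 8 -> 5, Alice: 0 -> 3. State: Trent=5, Alice=3
Event 10 (Alice -> Trent, 1): Alice: 3 -> 2, Trent: 5 -> 6. State: Trent=6, Alice=2

Trent's final count: 6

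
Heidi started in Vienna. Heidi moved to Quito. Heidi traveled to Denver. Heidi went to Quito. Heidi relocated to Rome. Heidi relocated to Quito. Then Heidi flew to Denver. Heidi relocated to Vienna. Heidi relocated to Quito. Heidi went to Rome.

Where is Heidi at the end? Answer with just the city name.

Answer: Rome

Derivation:
Tracking Heidi's location:
Start: Heidi is in Vienna.
After move 1: Vienna -> Quito. Heidi is in Quito.
After move 2: Quito -> Denver. Heidi is in Denver.
After move 3: Denver -> Quito. Heidi is in Quito.
After move 4: Quito -> Rome. Heidi is in Rome.
After move 5: Rome -> Quito. Heidi is in Quito.
After move 6: Quito -> Denver. Heidi is in Denver.
After move 7: Denver -> Vienna. Heidi is in Vienna.
After move 8: Vienna -> Quito. Heidi is in Quito.
After move 9: Quito -> Rome. Heidi is in Rome.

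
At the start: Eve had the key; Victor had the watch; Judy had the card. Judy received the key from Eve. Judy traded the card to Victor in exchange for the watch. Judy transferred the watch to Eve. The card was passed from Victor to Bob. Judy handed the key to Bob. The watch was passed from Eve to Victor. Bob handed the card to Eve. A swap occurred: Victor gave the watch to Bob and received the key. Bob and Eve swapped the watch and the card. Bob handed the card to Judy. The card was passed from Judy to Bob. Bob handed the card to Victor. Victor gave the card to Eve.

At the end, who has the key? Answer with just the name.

Answer: Victor

Derivation:
Tracking all object holders:
Start: key:Eve, watch:Victor, card:Judy
Event 1 (give key: Eve -> Judy). State: key:Judy, watch:Victor, card:Judy
Event 2 (swap card<->watch: now card:Victor, watch:Judy). State: key:Judy, watch:Judy, card:Victor
Event 3 (give watch: Judy -> Eve). State: key:Judy, watch:Eve, card:Victor
Event 4 (give card: Victor -> Bob). State: key:Judy, watch:Eve, card:Bob
Event 5 (give key: Judy -> Bob). State: key:Bob, watch:Eve, card:Bob
Event 6 (give watch: Eve -> Victor). State: key:Bob, watch:Victor, card:Bob
Event 7 (give card: Bob -> Eve). State: key:Bob, watch:Victor, card:Eve
Event 8 (swap watch<->key: now watch:Bob, key:Victor). State: key:Victor, watch:Bob, card:Eve
Event 9 (swap watch<->card: now watch:Eve, card:Bob). State: key:Victor, watch:Eve, card:Bob
Event 10 (give card: Bob -> Judy). State: key:Victor, watch:Eve, card:Judy
Event 11 (give card: Judy -> Bob). State: key:Victor, watch:Eve, card:Bob
Event 12 (give card: Bob -> Victor). State: key:Victor, watch:Eve, card:Victor
Event 13 (give card: Victor -> Eve). State: key:Victor, watch:Eve, card:Eve

Final state: key:Victor, watch:Eve, card:Eve
The key is held by Victor.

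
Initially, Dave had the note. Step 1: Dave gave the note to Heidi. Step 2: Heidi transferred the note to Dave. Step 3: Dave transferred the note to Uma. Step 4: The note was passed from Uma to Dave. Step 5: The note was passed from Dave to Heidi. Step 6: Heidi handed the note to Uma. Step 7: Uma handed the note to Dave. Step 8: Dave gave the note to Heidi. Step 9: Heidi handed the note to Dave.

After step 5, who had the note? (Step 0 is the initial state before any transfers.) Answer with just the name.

Answer: Heidi

Derivation:
Tracking the note holder through step 5:
After step 0 (start): Dave
After step 1: Heidi
After step 2: Dave
After step 3: Uma
After step 4: Dave
After step 5: Heidi

At step 5, the holder is Heidi.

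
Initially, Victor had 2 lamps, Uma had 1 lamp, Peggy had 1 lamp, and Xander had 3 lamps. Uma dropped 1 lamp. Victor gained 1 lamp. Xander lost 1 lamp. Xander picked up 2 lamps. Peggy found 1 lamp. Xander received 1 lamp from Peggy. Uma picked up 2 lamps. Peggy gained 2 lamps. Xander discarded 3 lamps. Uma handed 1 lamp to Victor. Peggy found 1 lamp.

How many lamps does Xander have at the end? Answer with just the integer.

Tracking counts step by step:
Start: Victor=2, Uma=1, Peggy=1, Xander=3
Event 1 (Uma -1): Uma: 1 -> 0. State: Victor=2, Uma=0, Peggy=1, Xander=3
Event 2 (Victor +1): Victor: 2 -> 3. State: Victor=3, Uma=0, Peggy=1, Xander=3
Event 3 (Xander -1): Xander: 3 -> 2. State: Victor=3, Uma=0, Peggy=1, Xander=2
Event 4 (Xander +2): Xander: 2 -> 4. State: Victor=3, Uma=0, Peggy=1, Xander=4
Event 5 (Peggy +1): Peggy: 1 -> 2. State: Victor=3, Uma=0, Peggy=2, Xander=4
Event 6 (Peggy -> Xander, 1): Peggy: 2 -> 1, Xander: 4 -> 5. State: Victor=3, Uma=0, Peggy=1, Xander=5
Event 7 (Uma +2): Uma: 0 -> 2. State: Victor=3, Uma=2, Peggy=1, Xander=5
Event 8 (Peggy +2): Peggy: 1 -> 3. State: Victor=3, Uma=2, Peggy=3, Xander=5
Event 9 (Xander -3): Xander: 5 -> 2. State: Victor=3, Uma=2, Peggy=3, Xander=2
Event 10 (Uma -> Victor, 1): Uma: 2 -> 1, Victor: 3 -> 4. State: Victor=4, Uma=1, Peggy=3, Xander=2
Event 11 (Peggy +1): Peggy: 3 -> 4. State: Victor=4, Uma=1, Peggy=4, Xander=2

Xander's final count: 2

Answer: 2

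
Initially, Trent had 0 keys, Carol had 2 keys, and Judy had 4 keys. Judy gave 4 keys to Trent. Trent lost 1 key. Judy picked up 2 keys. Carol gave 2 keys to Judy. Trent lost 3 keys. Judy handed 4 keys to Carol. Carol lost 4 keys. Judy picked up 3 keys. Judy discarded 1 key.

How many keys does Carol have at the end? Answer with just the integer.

Tracking counts step by step:
Start: Trent=0, Carol=2, Judy=4
Event 1 (Judy -> Trent, 4): Judy: 4 -> 0, Trent: 0 -> 4. State: Trent=4, Carol=2, Judy=0
Event 2 (Trent -1): Trent: 4 -> 3. State: Trent=3, Carol=2, Judy=0
Event 3 (Judy +2): Judy: 0 -> 2. State: Trent=3, Carol=2, Judy=2
Event 4 (Carol -> Judy, 2): Carol: 2 -> 0, Judy: 2 -> 4. State: Trent=3, Carol=0, Judy=4
Event 5 (Trent -3): Trent: 3 -> 0. State: Trent=0, Carol=0, Judy=4
Event 6 (Judy -> Carol, 4): Judy: 4 -> 0, Carol: 0 -> 4. State: Trent=0, Carol=4, Judy=0
Event 7 (Carol -4): Carol: 4 -> 0. State: Trent=0, Carol=0, Judy=0
Event 8 (Judy +3): Judy: 0 -> 3. State: Trent=0, Carol=0, Judy=3
Event 9 (Judy -1): Judy: 3 -> 2. State: Trent=0, Carol=0, Judy=2

Carol's final count: 0

Answer: 0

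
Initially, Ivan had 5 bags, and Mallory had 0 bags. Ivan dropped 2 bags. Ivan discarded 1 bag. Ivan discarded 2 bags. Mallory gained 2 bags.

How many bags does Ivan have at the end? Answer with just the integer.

Tracking counts step by step:
Start: Ivan=5, Mallory=0
Event 1 (Ivan -2): Ivan: 5 -> 3. State: Ivan=3, Mallory=0
Event 2 (Ivan -1): Ivan: 3 -> 2. State: Ivan=2, Mallory=0
Event 3 (Ivan -2): Ivan: 2 -> 0. State: Ivan=0, Mallory=0
Event 4 (Mallory +2): Mallory: 0 -> 2. State: Ivan=0, Mallory=2

Ivan's final count: 0

Answer: 0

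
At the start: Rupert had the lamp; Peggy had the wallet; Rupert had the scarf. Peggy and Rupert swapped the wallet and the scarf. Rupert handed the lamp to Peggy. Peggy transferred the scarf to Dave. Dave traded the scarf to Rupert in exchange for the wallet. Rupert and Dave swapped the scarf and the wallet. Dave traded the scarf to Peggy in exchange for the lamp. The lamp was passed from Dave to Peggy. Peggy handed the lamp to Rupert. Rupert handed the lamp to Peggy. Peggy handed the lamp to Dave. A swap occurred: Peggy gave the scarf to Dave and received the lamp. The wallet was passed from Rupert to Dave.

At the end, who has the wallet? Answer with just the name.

Tracking all object holders:
Start: lamp:Rupert, wallet:Peggy, scarf:Rupert
Event 1 (swap wallet<->scarf: now wallet:Rupert, scarf:Peggy). State: lamp:Rupert, wallet:Rupert, scarf:Peggy
Event 2 (give lamp: Rupert -> Peggy). State: lamp:Peggy, wallet:Rupert, scarf:Peggy
Event 3 (give scarf: Peggy -> Dave). State: lamp:Peggy, wallet:Rupert, scarf:Dave
Event 4 (swap scarf<->wallet: now scarf:Rupert, wallet:Dave). State: lamp:Peggy, wallet:Dave, scarf:Rupert
Event 5 (swap scarf<->wallet: now scarf:Dave, wallet:Rupert). State: lamp:Peggy, wallet:Rupert, scarf:Dave
Event 6 (swap scarf<->lamp: now scarf:Peggy, lamp:Dave). State: lamp:Dave, wallet:Rupert, scarf:Peggy
Event 7 (give lamp: Dave -> Peggy). State: lamp:Peggy, wallet:Rupert, scarf:Peggy
Event 8 (give lamp: Peggy -> Rupert). State: lamp:Rupert, wallet:Rupert, scarf:Peggy
Event 9 (give lamp: Rupert -> Peggy). State: lamp:Peggy, wallet:Rupert, scarf:Peggy
Event 10 (give lamp: Peggy -> Dave). State: lamp:Dave, wallet:Rupert, scarf:Peggy
Event 11 (swap scarf<->lamp: now scarf:Dave, lamp:Peggy). State: lamp:Peggy, wallet:Rupert, scarf:Dave
Event 12 (give wallet: Rupert -> Dave). State: lamp:Peggy, wallet:Dave, scarf:Dave

Final state: lamp:Peggy, wallet:Dave, scarf:Dave
The wallet is held by Dave.

Answer: Dave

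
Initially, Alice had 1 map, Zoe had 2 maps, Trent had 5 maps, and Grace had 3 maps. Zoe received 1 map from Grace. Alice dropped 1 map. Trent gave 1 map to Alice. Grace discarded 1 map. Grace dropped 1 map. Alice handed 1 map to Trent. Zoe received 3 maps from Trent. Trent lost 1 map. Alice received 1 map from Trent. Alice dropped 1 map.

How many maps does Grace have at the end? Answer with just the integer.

Answer: 0

Derivation:
Tracking counts step by step:
Start: Alice=1, Zoe=2, Trent=5, Grace=3
Event 1 (Grace -> Zoe, 1): Grace: 3 -> 2, Zoe: 2 -> 3. State: Alice=1, Zoe=3, Trent=5, Grace=2
Event 2 (Alice -1): Alice: 1 -> 0. State: Alice=0, Zoe=3, Trent=5, Grace=2
Event 3 (Trent -> Alice, 1): Trent: 5 -> 4, Alice: 0 -> 1. State: Alice=1, Zoe=3, Trent=4, Grace=2
Event 4 (Grace -1): Grace: 2 -> 1. State: Alice=1, Zoe=3, Trent=4, Grace=1
Event 5 (Grace -1): Grace: 1 -> 0. State: Alice=1, Zoe=3, Trent=4, Grace=0
Event 6 (Alice -> Trent, 1): Alice: 1 -> 0, Trent: 4 -> 5. State: Alice=0, Zoe=3, Trent=5, Grace=0
Event 7 (Trent -> Zoe, 3): Trent: 5 -> 2, Zoe: 3 -> 6. State: Alice=0, Zoe=6, Trent=2, Grace=0
Event 8 (Trent -1): Trent: 2 -> 1. State: Alice=0, Zoe=6, Trent=1, Grace=0
Event 9 (Trent -> Alice, 1): Trent: 1 -> 0, Alice: 0 -> 1. State: Alice=1, Zoe=6, Trent=0, Grace=0
Event 10 (Alice -1): Alice: 1 -> 0. State: Alice=0, Zoe=6, Trent=0, Grace=0

Grace's final count: 0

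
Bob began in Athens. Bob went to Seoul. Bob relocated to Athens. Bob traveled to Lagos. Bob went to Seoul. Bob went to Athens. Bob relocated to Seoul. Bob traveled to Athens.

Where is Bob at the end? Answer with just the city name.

Tracking Bob's location:
Start: Bob is in Athens.
After move 1: Athens -> Seoul. Bob is in Seoul.
After move 2: Seoul -> Athens. Bob is in Athens.
After move 3: Athens -> Lagos. Bob is in Lagos.
After move 4: Lagos -> Seoul. Bob is in Seoul.
After move 5: Seoul -> Athens. Bob is in Athens.
After move 6: Athens -> Seoul. Bob is in Seoul.
After move 7: Seoul -> Athens. Bob is in Athens.

Answer: Athens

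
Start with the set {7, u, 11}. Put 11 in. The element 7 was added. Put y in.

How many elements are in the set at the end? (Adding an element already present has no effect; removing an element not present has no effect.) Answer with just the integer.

Answer: 4

Derivation:
Tracking the set through each operation:
Start: {11, 7, u}
Event 1 (add 11): already present, no change. Set: {11, 7, u}
Event 2 (add 7): already present, no change. Set: {11, 7, u}
Event 3 (add y): added. Set: {11, 7, u, y}

Final set: {11, 7, u, y} (size 4)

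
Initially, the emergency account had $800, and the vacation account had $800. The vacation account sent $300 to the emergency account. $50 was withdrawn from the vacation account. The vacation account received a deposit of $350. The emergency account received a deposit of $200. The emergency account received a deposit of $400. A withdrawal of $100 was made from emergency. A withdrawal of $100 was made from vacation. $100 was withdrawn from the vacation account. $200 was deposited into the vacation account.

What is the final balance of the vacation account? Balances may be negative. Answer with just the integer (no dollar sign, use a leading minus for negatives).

Tracking account balances step by step:
Start: emergency=800, vacation=800
Event 1 (transfer 300 vacation -> emergency): vacation: 800 - 300 = 500, emergency: 800 + 300 = 1100. Balances: emergency=1100, vacation=500
Event 2 (withdraw 50 from vacation): vacation: 500 - 50 = 450. Balances: emergency=1100, vacation=450
Event 3 (deposit 350 to vacation): vacation: 450 + 350 = 800. Balances: emergency=1100, vacation=800
Event 4 (deposit 200 to emergency): emergency: 1100 + 200 = 1300. Balances: emergency=1300, vacation=800
Event 5 (deposit 400 to emergency): emergency: 1300 + 400 = 1700. Balances: emergency=1700, vacation=800
Event 6 (withdraw 100 from emergency): emergency: 1700 - 100 = 1600. Balances: emergency=1600, vacation=800
Event 7 (withdraw 100 from vacation): vacation: 800 - 100 = 700. Balances: emergency=1600, vacation=700
Event 8 (withdraw 100 from vacation): vacation: 700 - 100 = 600. Balances: emergency=1600, vacation=600
Event 9 (deposit 200 to vacation): vacation: 600 + 200 = 800. Balances: emergency=1600, vacation=800

Final balance of vacation: 800

Answer: 800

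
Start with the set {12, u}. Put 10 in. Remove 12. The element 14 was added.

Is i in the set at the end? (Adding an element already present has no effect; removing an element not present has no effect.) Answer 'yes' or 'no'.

Answer: no

Derivation:
Tracking the set through each operation:
Start: {12, u}
Event 1 (add 10): added. Set: {10, 12, u}
Event 2 (remove 12): removed. Set: {10, u}
Event 3 (add 14): added. Set: {10, 14, u}

Final set: {10, 14, u} (size 3)
i is NOT in the final set.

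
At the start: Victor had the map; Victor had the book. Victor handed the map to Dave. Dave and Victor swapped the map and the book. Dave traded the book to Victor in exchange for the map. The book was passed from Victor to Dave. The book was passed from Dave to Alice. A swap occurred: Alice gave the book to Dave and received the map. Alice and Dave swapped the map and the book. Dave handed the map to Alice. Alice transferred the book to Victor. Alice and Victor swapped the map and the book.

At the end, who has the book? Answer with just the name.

Tracking all object holders:
Start: map:Victor, book:Victor
Event 1 (give map: Victor -> Dave). State: map:Dave, book:Victor
Event 2 (swap map<->book: now map:Victor, book:Dave). State: map:Victor, book:Dave
Event 3 (swap book<->map: now book:Victor, map:Dave). State: map:Dave, book:Victor
Event 4 (give book: Victor -> Dave). State: map:Dave, book:Dave
Event 5 (give book: Dave -> Alice). State: map:Dave, book:Alice
Event 6 (swap book<->map: now book:Dave, map:Alice). State: map:Alice, book:Dave
Event 7 (swap map<->book: now map:Dave, book:Alice). State: map:Dave, book:Alice
Event 8 (give map: Dave -> Alice). State: map:Alice, book:Alice
Event 9 (give book: Alice -> Victor). State: map:Alice, book:Victor
Event 10 (swap map<->book: now map:Victor, book:Alice). State: map:Victor, book:Alice

Final state: map:Victor, book:Alice
The book is held by Alice.

Answer: Alice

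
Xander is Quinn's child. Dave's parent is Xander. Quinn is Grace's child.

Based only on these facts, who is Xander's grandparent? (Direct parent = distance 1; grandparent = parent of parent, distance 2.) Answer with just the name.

Reconstructing the parent chain from the given facts:
  Grace -> Quinn -> Xander -> Dave
(each arrow means 'parent of the next')
Positions in the chain (0 = top):
  position of Grace: 0
  position of Quinn: 1
  position of Xander: 2
  position of Dave: 3

Xander is at position 2; the grandparent is 2 steps up the chain, i.e. position 0: Grace.

Answer: Grace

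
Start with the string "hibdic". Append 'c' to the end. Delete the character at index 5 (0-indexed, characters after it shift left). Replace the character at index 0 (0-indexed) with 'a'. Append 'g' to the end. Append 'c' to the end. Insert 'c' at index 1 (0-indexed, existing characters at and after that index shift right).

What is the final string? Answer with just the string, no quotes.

Answer: acibdicgc

Derivation:
Applying each edit step by step:
Start: "hibdic"
Op 1 (append 'c'): "hibdic" -> "hibdicc"
Op 2 (delete idx 5 = 'c'): "hibdicc" -> "hibdic"
Op 3 (replace idx 0: 'h' -> 'a'): "hibdic" -> "aibdic"
Op 4 (append 'g'): "aibdic" -> "aibdicg"
Op 5 (append 'c'): "aibdicg" -> "aibdicgc"
Op 6 (insert 'c' at idx 1): "aibdicgc" -> "acibdicgc"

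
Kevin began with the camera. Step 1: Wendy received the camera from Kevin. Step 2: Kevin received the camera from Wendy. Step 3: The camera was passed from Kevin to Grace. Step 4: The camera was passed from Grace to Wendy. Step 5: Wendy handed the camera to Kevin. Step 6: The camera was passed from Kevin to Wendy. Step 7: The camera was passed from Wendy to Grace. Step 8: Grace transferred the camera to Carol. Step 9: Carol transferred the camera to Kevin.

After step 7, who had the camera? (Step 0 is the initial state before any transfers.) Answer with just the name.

Tracking the camera holder through step 7:
After step 0 (start): Kevin
After step 1: Wendy
After step 2: Kevin
After step 3: Grace
After step 4: Wendy
After step 5: Kevin
After step 6: Wendy
After step 7: Grace

At step 7, the holder is Grace.

Answer: Grace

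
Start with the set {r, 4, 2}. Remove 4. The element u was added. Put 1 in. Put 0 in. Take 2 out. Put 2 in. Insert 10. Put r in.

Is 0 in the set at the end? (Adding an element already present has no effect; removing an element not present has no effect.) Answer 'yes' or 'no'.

Tracking the set through each operation:
Start: {2, 4, r}
Event 1 (remove 4): removed. Set: {2, r}
Event 2 (add u): added. Set: {2, r, u}
Event 3 (add 1): added. Set: {1, 2, r, u}
Event 4 (add 0): added. Set: {0, 1, 2, r, u}
Event 5 (remove 2): removed. Set: {0, 1, r, u}
Event 6 (add 2): added. Set: {0, 1, 2, r, u}
Event 7 (add 10): added. Set: {0, 1, 10, 2, r, u}
Event 8 (add r): already present, no change. Set: {0, 1, 10, 2, r, u}

Final set: {0, 1, 10, 2, r, u} (size 6)
0 is in the final set.

Answer: yes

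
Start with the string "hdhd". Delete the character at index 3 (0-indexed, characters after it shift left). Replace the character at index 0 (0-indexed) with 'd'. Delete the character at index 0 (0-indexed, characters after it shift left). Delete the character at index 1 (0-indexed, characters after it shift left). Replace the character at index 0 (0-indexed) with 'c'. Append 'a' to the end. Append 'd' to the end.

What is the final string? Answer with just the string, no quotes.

Answer: cad

Derivation:
Applying each edit step by step:
Start: "hdhd"
Op 1 (delete idx 3 = 'd'): "hdhd" -> "hdh"
Op 2 (replace idx 0: 'h' -> 'd'): "hdh" -> "ddh"
Op 3 (delete idx 0 = 'd'): "ddh" -> "dh"
Op 4 (delete idx 1 = 'h'): "dh" -> "d"
Op 5 (replace idx 0: 'd' -> 'c'): "d" -> "c"
Op 6 (append 'a'): "c" -> "ca"
Op 7 (append 'd'): "ca" -> "cad"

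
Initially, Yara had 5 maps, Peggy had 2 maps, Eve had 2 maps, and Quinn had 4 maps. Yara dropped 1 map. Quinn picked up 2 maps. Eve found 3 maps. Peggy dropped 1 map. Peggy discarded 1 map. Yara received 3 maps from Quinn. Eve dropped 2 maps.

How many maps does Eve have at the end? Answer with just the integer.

Answer: 3

Derivation:
Tracking counts step by step:
Start: Yara=5, Peggy=2, Eve=2, Quinn=4
Event 1 (Yara -1): Yara: 5 -> 4. State: Yara=4, Peggy=2, Eve=2, Quinn=4
Event 2 (Quinn +2): Quinn: 4 -> 6. State: Yara=4, Peggy=2, Eve=2, Quinn=6
Event 3 (Eve +3): Eve: 2 -> 5. State: Yara=4, Peggy=2, Eve=5, Quinn=6
Event 4 (Peggy -1): Peggy: 2 -> 1. State: Yara=4, Peggy=1, Eve=5, Quinn=6
Event 5 (Peggy -1): Peggy: 1 -> 0. State: Yara=4, Peggy=0, Eve=5, Quinn=6
Event 6 (Quinn -> Yara, 3): Quinn: 6 -> 3, Yara: 4 -> 7. State: Yara=7, Peggy=0, Eve=5, Quinn=3
Event 7 (Eve -2): Eve: 5 -> 3. State: Yara=7, Peggy=0, Eve=3, Quinn=3

Eve's final count: 3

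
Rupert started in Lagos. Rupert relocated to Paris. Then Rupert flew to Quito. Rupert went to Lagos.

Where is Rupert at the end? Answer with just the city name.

Tracking Rupert's location:
Start: Rupert is in Lagos.
After move 1: Lagos -> Paris. Rupert is in Paris.
After move 2: Paris -> Quito. Rupert is in Quito.
After move 3: Quito -> Lagos. Rupert is in Lagos.

Answer: Lagos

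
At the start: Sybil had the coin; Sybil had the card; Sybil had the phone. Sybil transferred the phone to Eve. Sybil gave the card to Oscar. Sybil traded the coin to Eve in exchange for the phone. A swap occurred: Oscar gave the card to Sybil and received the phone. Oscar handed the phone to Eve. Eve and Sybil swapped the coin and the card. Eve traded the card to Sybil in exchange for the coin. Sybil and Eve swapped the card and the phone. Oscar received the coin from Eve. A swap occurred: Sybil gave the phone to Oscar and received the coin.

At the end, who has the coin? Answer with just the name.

Tracking all object holders:
Start: coin:Sybil, card:Sybil, phone:Sybil
Event 1 (give phone: Sybil -> Eve). State: coin:Sybil, card:Sybil, phone:Eve
Event 2 (give card: Sybil -> Oscar). State: coin:Sybil, card:Oscar, phone:Eve
Event 3 (swap coin<->phone: now coin:Eve, phone:Sybil). State: coin:Eve, card:Oscar, phone:Sybil
Event 4 (swap card<->phone: now card:Sybil, phone:Oscar). State: coin:Eve, card:Sybil, phone:Oscar
Event 5 (give phone: Oscar -> Eve). State: coin:Eve, card:Sybil, phone:Eve
Event 6 (swap coin<->card: now coin:Sybil, card:Eve). State: coin:Sybil, card:Eve, phone:Eve
Event 7 (swap card<->coin: now card:Sybil, coin:Eve). State: coin:Eve, card:Sybil, phone:Eve
Event 8 (swap card<->phone: now card:Eve, phone:Sybil). State: coin:Eve, card:Eve, phone:Sybil
Event 9 (give coin: Eve -> Oscar). State: coin:Oscar, card:Eve, phone:Sybil
Event 10 (swap phone<->coin: now phone:Oscar, coin:Sybil). State: coin:Sybil, card:Eve, phone:Oscar

Final state: coin:Sybil, card:Eve, phone:Oscar
The coin is held by Sybil.

Answer: Sybil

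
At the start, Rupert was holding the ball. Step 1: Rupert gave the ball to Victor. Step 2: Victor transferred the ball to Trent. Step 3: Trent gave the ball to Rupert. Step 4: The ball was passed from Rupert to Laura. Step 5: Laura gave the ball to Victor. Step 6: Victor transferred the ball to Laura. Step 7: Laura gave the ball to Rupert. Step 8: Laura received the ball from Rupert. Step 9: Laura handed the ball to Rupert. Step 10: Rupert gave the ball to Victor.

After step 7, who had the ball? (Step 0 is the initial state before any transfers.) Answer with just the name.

Answer: Rupert

Derivation:
Tracking the ball holder through step 7:
After step 0 (start): Rupert
After step 1: Victor
After step 2: Trent
After step 3: Rupert
After step 4: Laura
After step 5: Victor
After step 6: Laura
After step 7: Rupert

At step 7, the holder is Rupert.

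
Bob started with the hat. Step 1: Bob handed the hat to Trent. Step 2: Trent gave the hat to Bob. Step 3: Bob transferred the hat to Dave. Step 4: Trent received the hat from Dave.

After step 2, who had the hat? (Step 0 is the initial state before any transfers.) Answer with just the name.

Tracking the hat holder through step 2:
After step 0 (start): Bob
After step 1: Trent
After step 2: Bob

At step 2, the holder is Bob.

Answer: Bob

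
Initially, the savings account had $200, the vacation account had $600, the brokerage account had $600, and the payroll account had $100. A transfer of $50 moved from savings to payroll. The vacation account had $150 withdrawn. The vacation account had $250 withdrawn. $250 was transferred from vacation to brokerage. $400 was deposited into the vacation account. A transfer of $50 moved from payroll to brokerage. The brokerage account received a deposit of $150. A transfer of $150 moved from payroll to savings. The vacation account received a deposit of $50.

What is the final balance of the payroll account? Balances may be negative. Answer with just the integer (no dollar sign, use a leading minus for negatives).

Tracking account balances step by step:
Start: savings=200, vacation=600, brokerage=600, payroll=100
Event 1 (transfer 50 savings -> payroll): savings: 200 - 50 = 150, payroll: 100 + 50 = 150. Balances: savings=150, vacation=600, brokerage=600, payroll=150
Event 2 (withdraw 150 from vacation): vacation: 600 - 150 = 450. Balances: savings=150, vacation=450, brokerage=600, payroll=150
Event 3 (withdraw 250 from vacation): vacation: 450 - 250 = 200. Balances: savings=150, vacation=200, brokerage=600, payroll=150
Event 4 (transfer 250 vacation -> brokerage): vacation: 200 - 250 = -50, brokerage: 600 + 250 = 850. Balances: savings=150, vacation=-50, brokerage=850, payroll=150
Event 5 (deposit 400 to vacation): vacation: -50 + 400 = 350. Balances: savings=150, vacation=350, brokerage=850, payroll=150
Event 6 (transfer 50 payroll -> brokerage): payroll: 150 - 50 = 100, brokerage: 850 + 50 = 900. Balances: savings=150, vacation=350, brokerage=900, payroll=100
Event 7 (deposit 150 to brokerage): brokerage: 900 + 150 = 1050. Balances: savings=150, vacation=350, brokerage=1050, payroll=100
Event 8 (transfer 150 payroll -> savings): payroll: 100 - 150 = -50, savings: 150 + 150 = 300. Balances: savings=300, vacation=350, brokerage=1050, payroll=-50
Event 9 (deposit 50 to vacation): vacation: 350 + 50 = 400. Balances: savings=300, vacation=400, brokerage=1050, payroll=-50

Final balance of payroll: -50

Answer: -50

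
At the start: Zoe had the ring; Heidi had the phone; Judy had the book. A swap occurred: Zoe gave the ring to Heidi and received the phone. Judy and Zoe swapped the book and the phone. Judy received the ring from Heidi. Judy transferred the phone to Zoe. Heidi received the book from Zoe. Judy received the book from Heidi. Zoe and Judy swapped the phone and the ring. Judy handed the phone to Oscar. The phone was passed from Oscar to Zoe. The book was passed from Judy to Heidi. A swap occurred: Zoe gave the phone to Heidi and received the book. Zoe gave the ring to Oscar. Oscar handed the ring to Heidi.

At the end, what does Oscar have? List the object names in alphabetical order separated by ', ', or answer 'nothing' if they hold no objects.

Answer: nothing

Derivation:
Tracking all object holders:
Start: ring:Zoe, phone:Heidi, book:Judy
Event 1 (swap ring<->phone: now ring:Heidi, phone:Zoe). State: ring:Heidi, phone:Zoe, book:Judy
Event 2 (swap book<->phone: now book:Zoe, phone:Judy). State: ring:Heidi, phone:Judy, book:Zoe
Event 3 (give ring: Heidi -> Judy). State: ring:Judy, phone:Judy, book:Zoe
Event 4 (give phone: Judy -> Zoe). State: ring:Judy, phone:Zoe, book:Zoe
Event 5 (give book: Zoe -> Heidi). State: ring:Judy, phone:Zoe, book:Heidi
Event 6 (give book: Heidi -> Judy). State: ring:Judy, phone:Zoe, book:Judy
Event 7 (swap phone<->ring: now phone:Judy, ring:Zoe). State: ring:Zoe, phone:Judy, book:Judy
Event 8 (give phone: Judy -> Oscar). State: ring:Zoe, phone:Oscar, book:Judy
Event 9 (give phone: Oscar -> Zoe). State: ring:Zoe, phone:Zoe, book:Judy
Event 10 (give book: Judy -> Heidi). State: ring:Zoe, phone:Zoe, book:Heidi
Event 11 (swap phone<->book: now phone:Heidi, book:Zoe). State: ring:Zoe, phone:Heidi, book:Zoe
Event 12 (give ring: Zoe -> Oscar). State: ring:Oscar, phone:Heidi, book:Zoe
Event 13 (give ring: Oscar -> Heidi). State: ring:Heidi, phone:Heidi, book:Zoe

Final state: ring:Heidi, phone:Heidi, book:Zoe
Oscar holds: (nothing).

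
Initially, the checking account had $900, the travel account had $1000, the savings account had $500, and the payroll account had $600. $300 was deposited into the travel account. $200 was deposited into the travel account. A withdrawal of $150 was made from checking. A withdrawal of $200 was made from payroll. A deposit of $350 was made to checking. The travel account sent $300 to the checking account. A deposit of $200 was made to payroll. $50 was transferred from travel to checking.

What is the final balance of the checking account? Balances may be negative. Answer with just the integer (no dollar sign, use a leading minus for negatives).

Tracking account balances step by step:
Start: checking=900, travel=1000, savings=500, payroll=600
Event 1 (deposit 300 to travel): travel: 1000 + 300 = 1300. Balances: checking=900, travel=1300, savings=500, payroll=600
Event 2 (deposit 200 to travel): travel: 1300 + 200 = 1500. Balances: checking=900, travel=1500, savings=500, payroll=600
Event 3 (withdraw 150 from checking): checking: 900 - 150 = 750. Balances: checking=750, travel=1500, savings=500, payroll=600
Event 4 (withdraw 200 from payroll): payroll: 600 - 200 = 400. Balances: checking=750, travel=1500, savings=500, payroll=400
Event 5 (deposit 350 to checking): checking: 750 + 350 = 1100. Balances: checking=1100, travel=1500, savings=500, payroll=400
Event 6 (transfer 300 travel -> checking): travel: 1500 - 300 = 1200, checking: 1100 + 300 = 1400. Balances: checking=1400, travel=1200, savings=500, payroll=400
Event 7 (deposit 200 to payroll): payroll: 400 + 200 = 600. Balances: checking=1400, travel=1200, savings=500, payroll=600
Event 8 (transfer 50 travel -> checking): travel: 1200 - 50 = 1150, checking: 1400 + 50 = 1450. Balances: checking=1450, travel=1150, savings=500, payroll=600

Final balance of checking: 1450

Answer: 1450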